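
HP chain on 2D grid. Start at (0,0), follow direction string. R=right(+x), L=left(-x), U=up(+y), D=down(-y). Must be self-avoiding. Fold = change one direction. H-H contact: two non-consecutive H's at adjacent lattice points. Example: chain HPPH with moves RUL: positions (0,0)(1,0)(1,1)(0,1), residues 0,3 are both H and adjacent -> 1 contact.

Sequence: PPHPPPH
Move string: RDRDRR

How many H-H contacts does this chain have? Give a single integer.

Answer: 0

Derivation:
Positions: [(0, 0), (1, 0), (1, -1), (2, -1), (2, -2), (3, -2), (4, -2)]
No H-H contacts found.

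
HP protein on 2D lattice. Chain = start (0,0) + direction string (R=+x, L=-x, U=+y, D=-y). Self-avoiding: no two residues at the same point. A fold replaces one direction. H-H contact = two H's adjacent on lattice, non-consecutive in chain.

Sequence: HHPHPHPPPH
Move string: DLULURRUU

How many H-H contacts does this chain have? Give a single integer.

Answer: 1

Derivation:
Positions: [(0, 0), (0, -1), (-1, -1), (-1, 0), (-2, 0), (-2, 1), (-1, 1), (0, 1), (0, 2), (0, 3)]
H-H contact: residue 0 @(0,0) - residue 3 @(-1, 0)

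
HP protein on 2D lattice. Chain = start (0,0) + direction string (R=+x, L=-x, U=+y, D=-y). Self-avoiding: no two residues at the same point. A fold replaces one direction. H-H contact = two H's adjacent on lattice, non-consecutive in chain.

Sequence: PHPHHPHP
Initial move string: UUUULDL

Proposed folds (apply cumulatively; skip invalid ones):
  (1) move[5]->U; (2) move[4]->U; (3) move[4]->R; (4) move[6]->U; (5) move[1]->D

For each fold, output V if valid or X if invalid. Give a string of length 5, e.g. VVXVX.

Initial: UUUULDL -> [(0, 0), (0, 1), (0, 2), (0, 3), (0, 4), (-1, 4), (-1, 3), (-2, 3)]
Fold 1: move[5]->U => UUUULUL VALID
Fold 2: move[4]->U => UUUUUUL VALID
Fold 3: move[4]->R => UUUURUL VALID
Fold 4: move[6]->U => UUUURUU VALID
Fold 5: move[1]->D => UDUURUU INVALID (collision), skipped

Answer: VVVVX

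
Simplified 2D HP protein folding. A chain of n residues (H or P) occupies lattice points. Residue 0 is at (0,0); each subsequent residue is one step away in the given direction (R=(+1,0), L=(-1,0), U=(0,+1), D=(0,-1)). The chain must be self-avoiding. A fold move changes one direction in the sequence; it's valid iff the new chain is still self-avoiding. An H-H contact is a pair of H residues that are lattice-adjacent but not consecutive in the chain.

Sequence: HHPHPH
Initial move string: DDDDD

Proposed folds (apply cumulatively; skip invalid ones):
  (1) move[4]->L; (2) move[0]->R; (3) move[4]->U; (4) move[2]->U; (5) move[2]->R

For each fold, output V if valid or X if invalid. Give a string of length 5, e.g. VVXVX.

Initial: DDDDD -> [(0, 0), (0, -1), (0, -2), (0, -3), (0, -4), (0, -5)]
Fold 1: move[4]->L => DDDDL VALID
Fold 2: move[0]->R => RDDDL VALID
Fold 3: move[4]->U => RDDDU INVALID (collision), skipped
Fold 4: move[2]->U => RDUDL INVALID (collision), skipped
Fold 5: move[2]->R => RDRDL VALID

Answer: VVXXV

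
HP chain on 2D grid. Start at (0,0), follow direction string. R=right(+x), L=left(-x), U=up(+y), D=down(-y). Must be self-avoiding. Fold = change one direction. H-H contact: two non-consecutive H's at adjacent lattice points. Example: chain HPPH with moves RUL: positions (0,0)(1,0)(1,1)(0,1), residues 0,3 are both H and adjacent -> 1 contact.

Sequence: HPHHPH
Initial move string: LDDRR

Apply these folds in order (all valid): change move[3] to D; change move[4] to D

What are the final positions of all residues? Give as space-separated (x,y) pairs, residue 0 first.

Initial moves: LDDRR
Fold: move[3]->D => LDDDR (positions: [(0, 0), (-1, 0), (-1, -1), (-1, -2), (-1, -3), (0, -3)])
Fold: move[4]->D => LDDDD (positions: [(0, 0), (-1, 0), (-1, -1), (-1, -2), (-1, -3), (-1, -4)])

Answer: (0,0) (-1,0) (-1,-1) (-1,-2) (-1,-3) (-1,-4)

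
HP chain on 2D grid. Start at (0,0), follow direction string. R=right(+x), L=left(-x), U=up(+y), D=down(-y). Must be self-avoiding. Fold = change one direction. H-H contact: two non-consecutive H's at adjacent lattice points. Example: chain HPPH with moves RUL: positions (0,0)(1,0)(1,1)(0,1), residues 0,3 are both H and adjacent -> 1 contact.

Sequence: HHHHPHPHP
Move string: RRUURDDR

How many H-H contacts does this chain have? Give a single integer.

Positions: [(0, 0), (1, 0), (2, 0), (2, 1), (2, 2), (3, 2), (3, 1), (3, 0), (4, 0)]
H-H contact: residue 2 @(2,0) - residue 7 @(3, 0)

Answer: 1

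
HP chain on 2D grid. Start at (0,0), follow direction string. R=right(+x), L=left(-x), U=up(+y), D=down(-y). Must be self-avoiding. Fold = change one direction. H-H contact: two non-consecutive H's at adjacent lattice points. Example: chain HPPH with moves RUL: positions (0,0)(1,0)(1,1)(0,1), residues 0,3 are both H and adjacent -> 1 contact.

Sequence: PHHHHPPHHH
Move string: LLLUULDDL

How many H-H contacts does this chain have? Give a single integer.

Positions: [(0, 0), (-1, 0), (-2, 0), (-3, 0), (-3, 1), (-3, 2), (-4, 2), (-4, 1), (-4, 0), (-5, 0)]
H-H contact: residue 3 @(-3,0) - residue 8 @(-4, 0)
H-H contact: residue 4 @(-3,1) - residue 7 @(-4, 1)

Answer: 2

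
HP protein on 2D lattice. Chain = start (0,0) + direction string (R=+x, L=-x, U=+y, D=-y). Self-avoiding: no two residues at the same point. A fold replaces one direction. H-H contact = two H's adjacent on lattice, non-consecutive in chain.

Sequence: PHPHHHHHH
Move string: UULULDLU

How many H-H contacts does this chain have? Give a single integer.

Positions: [(0, 0), (0, 1), (0, 2), (-1, 2), (-1, 3), (-2, 3), (-2, 2), (-3, 2), (-3, 3)]
H-H contact: residue 3 @(-1,2) - residue 6 @(-2, 2)
H-H contact: residue 5 @(-2,3) - residue 8 @(-3, 3)

Answer: 2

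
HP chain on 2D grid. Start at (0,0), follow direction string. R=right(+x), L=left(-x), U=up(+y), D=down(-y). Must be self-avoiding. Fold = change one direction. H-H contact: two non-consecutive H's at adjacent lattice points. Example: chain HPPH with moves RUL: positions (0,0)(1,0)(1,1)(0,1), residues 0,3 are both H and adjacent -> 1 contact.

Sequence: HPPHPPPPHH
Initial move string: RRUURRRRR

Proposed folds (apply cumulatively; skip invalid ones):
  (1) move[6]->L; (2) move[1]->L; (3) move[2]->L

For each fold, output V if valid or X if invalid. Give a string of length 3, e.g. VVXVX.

Answer: XXX

Derivation:
Initial: RRUURRRRR -> [(0, 0), (1, 0), (2, 0), (2, 1), (2, 2), (3, 2), (4, 2), (5, 2), (6, 2), (7, 2)]
Fold 1: move[6]->L => RRUURRLRR INVALID (collision), skipped
Fold 2: move[1]->L => RLUURRRRR INVALID (collision), skipped
Fold 3: move[2]->L => RRLURRRRR INVALID (collision), skipped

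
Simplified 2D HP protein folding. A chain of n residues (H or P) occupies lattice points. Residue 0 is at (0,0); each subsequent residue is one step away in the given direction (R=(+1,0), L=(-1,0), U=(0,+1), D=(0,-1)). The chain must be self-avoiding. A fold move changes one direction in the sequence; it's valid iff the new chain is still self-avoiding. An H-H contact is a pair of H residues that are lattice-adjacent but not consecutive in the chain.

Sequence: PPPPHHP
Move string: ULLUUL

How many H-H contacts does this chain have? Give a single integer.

Positions: [(0, 0), (0, 1), (-1, 1), (-2, 1), (-2, 2), (-2, 3), (-3, 3)]
No H-H contacts found.

Answer: 0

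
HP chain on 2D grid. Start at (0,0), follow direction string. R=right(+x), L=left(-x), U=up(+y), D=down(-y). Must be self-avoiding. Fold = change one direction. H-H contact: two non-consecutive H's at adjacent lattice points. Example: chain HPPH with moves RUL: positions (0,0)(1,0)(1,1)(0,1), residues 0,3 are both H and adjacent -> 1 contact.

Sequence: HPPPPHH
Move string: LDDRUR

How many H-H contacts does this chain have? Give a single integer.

Positions: [(0, 0), (-1, 0), (-1, -1), (-1, -2), (0, -2), (0, -1), (1, -1)]
H-H contact: residue 0 @(0,0) - residue 5 @(0, -1)

Answer: 1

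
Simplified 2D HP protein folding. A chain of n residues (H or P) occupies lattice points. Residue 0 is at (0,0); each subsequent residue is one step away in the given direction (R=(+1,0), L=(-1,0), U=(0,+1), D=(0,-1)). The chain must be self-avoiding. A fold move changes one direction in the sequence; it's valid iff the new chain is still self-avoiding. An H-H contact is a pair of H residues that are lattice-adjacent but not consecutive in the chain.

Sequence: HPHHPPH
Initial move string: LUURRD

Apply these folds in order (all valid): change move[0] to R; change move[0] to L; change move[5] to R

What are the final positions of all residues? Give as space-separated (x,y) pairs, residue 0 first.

Initial moves: LUURRD
Fold: move[0]->R => RUURRD (positions: [(0, 0), (1, 0), (1, 1), (1, 2), (2, 2), (3, 2), (3, 1)])
Fold: move[0]->L => LUURRD (positions: [(0, 0), (-1, 0), (-1, 1), (-1, 2), (0, 2), (1, 2), (1, 1)])
Fold: move[5]->R => LUURRR (positions: [(0, 0), (-1, 0), (-1, 1), (-1, 2), (0, 2), (1, 2), (2, 2)])

Answer: (0,0) (-1,0) (-1,1) (-1,2) (0,2) (1,2) (2,2)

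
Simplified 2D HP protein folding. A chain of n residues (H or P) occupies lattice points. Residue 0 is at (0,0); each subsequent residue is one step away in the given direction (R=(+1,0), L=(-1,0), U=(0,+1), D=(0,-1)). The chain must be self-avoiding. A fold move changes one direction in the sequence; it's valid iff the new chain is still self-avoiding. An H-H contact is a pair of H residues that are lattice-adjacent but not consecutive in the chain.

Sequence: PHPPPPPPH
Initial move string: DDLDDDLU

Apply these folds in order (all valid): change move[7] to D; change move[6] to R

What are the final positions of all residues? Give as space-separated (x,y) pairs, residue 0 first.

Answer: (0,0) (0,-1) (0,-2) (-1,-2) (-1,-3) (-1,-4) (-1,-5) (0,-5) (0,-6)

Derivation:
Initial moves: DDLDDDLU
Fold: move[7]->D => DDLDDDLD (positions: [(0, 0), (0, -1), (0, -2), (-1, -2), (-1, -3), (-1, -4), (-1, -5), (-2, -5), (-2, -6)])
Fold: move[6]->R => DDLDDDRD (positions: [(0, 0), (0, -1), (0, -2), (-1, -2), (-1, -3), (-1, -4), (-1, -5), (0, -5), (0, -6)])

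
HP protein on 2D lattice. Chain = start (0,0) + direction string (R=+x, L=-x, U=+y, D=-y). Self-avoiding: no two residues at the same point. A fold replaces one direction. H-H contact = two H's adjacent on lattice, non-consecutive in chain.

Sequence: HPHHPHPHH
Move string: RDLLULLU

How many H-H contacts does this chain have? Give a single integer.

Positions: [(0, 0), (1, 0), (1, -1), (0, -1), (-1, -1), (-1, 0), (-2, 0), (-3, 0), (-3, 1)]
H-H contact: residue 0 @(0,0) - residue 5 @(-1, 0)
H-H contact: residue 0 @(0,0) - residue 3 @(0, -1)

Answer: 2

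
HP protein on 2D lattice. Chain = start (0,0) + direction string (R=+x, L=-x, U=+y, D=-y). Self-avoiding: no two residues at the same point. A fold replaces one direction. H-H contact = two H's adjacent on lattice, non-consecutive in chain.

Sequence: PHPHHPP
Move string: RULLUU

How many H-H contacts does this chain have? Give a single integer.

Positions: [(0, 0), (1, 0), (1, 1), (0, 1), (-1, 1), (-1, 2), (-1, 3)]
No H-H contacts found.

Answer: 0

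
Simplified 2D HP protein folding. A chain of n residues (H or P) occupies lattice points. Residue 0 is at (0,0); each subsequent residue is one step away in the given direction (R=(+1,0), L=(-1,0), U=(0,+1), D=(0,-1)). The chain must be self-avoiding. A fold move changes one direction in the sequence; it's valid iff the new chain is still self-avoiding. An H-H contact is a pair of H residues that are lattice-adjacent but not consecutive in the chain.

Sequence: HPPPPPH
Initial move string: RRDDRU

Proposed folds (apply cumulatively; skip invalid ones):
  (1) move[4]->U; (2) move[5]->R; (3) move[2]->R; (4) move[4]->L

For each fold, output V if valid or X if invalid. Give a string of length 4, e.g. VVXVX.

Answer: XVVX

Derivation:
Initial: RRDDRU -> [(0, 0), (1, 0), (2, 0), (2, -1), (2, -2), (3, -2), (3, -1)]
Fold 1: move[4]->U => RRDDUU INVALID (collision), skipped
Fold 2: move[5]->R => RRDDRR VALID
Fold 3: move[2]->R => RRRDRR VALID
Fold 4: move[4]->L => RRRDLR INVALID (collision), skipped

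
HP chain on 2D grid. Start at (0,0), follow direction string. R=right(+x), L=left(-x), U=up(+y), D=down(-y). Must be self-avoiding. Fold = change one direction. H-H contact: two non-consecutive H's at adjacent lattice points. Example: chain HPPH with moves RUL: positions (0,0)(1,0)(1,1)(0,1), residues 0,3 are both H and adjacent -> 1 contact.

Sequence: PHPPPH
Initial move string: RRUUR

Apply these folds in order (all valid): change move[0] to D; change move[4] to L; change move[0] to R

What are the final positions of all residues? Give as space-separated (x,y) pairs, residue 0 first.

Initial moves: RRUUR
Fold: move[0]->D => DRUUR (positions: [(0, 0), (0, -1), (1, -1), (1, 0), (1, 1), (2, 1)])
Fold: move[4]->L => DRUUL (positions: [(0, 0), (0, -1), (1, -1), (1, 0), (1, 1), (0, 1)])
Fold: move[0]->R => RRUUL (positions: [(0, 0), (1, 0), (2, 0), (2, 1), (2, 2), (1, 2)])

Answer: (0,0) (1,0) (2,0) (2,1) (2,2) (1,2)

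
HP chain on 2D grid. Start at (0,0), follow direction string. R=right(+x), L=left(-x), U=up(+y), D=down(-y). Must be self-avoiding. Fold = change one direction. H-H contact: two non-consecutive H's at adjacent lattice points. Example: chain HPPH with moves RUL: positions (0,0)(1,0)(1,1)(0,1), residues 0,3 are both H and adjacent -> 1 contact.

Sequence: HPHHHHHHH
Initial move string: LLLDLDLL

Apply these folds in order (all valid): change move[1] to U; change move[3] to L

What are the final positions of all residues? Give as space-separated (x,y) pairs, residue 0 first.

Initial moves: LLLDLDLL
Fold: move[1]->U => LULDLDLL (positions: [(0, 0), (-1, 0), (-1, 1), (-2, 1), (-2, 0), (-3, 0), (-3, -1), (-4, -1), (-5, -1)])
Fold: move[3]->L => LULLLDLL (positions: [(0, 0), (-1, 0), (-1, 1), (-2, 1), (-3, 1), (-4, 1), (-4, 0), (-5, 0), (-6, 0)])

Answer: (0,0) (-1,0) (-1,1) (-2,1) (-3,1) (-4,1) (-4,0) (-5,0) (-6,0)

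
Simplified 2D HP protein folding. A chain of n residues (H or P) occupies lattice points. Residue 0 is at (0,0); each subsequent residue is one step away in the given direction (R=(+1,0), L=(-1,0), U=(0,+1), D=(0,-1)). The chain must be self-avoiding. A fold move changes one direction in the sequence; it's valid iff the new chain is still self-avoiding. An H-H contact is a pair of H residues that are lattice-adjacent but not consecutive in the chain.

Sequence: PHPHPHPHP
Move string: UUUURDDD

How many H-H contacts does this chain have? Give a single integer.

Answer: 0

Derivation:
Positions: [(0, 0), (0, 1), (0, 2), (0, 3), (0, 4), (1, 4), (1, 3), (1, 2), (1, 1)]
No H-H contacts found.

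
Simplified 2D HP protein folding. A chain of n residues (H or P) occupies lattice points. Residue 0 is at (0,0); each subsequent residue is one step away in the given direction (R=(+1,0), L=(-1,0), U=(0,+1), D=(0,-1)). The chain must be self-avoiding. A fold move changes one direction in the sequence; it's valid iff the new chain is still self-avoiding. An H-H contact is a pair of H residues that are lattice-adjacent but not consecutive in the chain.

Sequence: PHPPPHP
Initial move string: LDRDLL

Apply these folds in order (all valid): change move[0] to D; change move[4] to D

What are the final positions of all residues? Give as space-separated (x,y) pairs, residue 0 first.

Answer: (0,0) (0,-1) (0,-2) (1,-2) (1,-3) (1,-4) (0,-4)

Derivation:
Initial moves: LDRDLL
Fold: move[0]->D => DDRDLL (positions: [(0, 0), (0, -1), (0, -2), (1, -2), (1, -3), (0, -3), (-1, -3)])
Fold: move[4]->D => DDRDDL (positions: [(0, 0), (0, -1), (0, -2), (1, -2), (1, -3), (1, -4), (0, -4)])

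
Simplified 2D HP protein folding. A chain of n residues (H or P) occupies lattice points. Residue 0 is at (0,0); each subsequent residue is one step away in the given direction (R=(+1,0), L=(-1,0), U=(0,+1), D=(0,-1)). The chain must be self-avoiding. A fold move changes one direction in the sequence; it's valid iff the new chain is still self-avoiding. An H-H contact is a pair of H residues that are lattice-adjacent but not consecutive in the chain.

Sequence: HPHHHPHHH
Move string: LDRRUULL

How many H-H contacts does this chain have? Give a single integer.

Positions: [(0, 0), (-1, 0), (-1, -1), (0, -1), (1, -1), (1, 0), (1, 1), (0, 1), (-1, 1)]
H-H contact: residue 0 @(0,0) - residue 7 @(0, 1)
H-H contact: residue 0 @(0,0) - residue 3 @(0, -1)

Answer: 2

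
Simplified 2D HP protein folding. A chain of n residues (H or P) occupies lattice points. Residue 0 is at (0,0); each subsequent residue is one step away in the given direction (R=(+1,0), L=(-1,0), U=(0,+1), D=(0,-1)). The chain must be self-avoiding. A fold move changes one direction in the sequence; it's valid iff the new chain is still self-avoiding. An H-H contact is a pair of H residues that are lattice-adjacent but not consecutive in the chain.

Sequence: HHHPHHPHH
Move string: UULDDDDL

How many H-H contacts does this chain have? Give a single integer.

Positions: [(0, 0), (0, 1), (0, 2), (-1, 2), (-1, 1), (-1, 0), (-1, -1), (-1, -2), (-2, -2)]
H-H contact: residue 0 @(0,0) - residue 5 @(-1, 0)
H-H contact: residue 1 @(0,1) - residue 4 @(-1, 1)

Answer: 2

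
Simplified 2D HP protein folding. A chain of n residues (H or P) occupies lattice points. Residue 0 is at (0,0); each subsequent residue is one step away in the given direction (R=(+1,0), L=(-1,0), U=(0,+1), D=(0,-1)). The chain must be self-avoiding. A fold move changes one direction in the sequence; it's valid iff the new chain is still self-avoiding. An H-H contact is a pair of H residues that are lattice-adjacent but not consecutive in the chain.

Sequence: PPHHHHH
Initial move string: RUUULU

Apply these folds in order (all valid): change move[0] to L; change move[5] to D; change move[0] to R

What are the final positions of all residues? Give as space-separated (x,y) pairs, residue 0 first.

Initial moves: RUUULU
Fold: move[0]->L => LUUULU (positions: [(0, 0), (-1, 0), (-1, 1), (-1, 2), (-1, 3), (-2, 3), (-2, 4)])
Fold: move[5]->D => LUUULD (positions: [(0, 0), (-1, 0), (-1, 1), (-1, 2), (-1, 3), (-2, 3), (-2, 2)])
Fold: move[0]->R => RUUULD (positions: [(0, 0), (1, 0), (1, 1), (1, 2), (1, 3), (0, 3), (0, 2)])

Answer: (0,0) (1,0) (1,1) (1,2) (1,3) (0,3) (0,2)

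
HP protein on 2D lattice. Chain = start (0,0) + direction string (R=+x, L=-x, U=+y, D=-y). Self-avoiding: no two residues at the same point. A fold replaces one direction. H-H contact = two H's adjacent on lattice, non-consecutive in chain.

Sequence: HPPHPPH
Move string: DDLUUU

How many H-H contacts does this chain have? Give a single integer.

Positions: [(0, 0), (0, -1), (0, -2), (-1, -2), (-1, -1), (-1, 0), (-1, 1)]
No H-H contacts found.

Answer: 0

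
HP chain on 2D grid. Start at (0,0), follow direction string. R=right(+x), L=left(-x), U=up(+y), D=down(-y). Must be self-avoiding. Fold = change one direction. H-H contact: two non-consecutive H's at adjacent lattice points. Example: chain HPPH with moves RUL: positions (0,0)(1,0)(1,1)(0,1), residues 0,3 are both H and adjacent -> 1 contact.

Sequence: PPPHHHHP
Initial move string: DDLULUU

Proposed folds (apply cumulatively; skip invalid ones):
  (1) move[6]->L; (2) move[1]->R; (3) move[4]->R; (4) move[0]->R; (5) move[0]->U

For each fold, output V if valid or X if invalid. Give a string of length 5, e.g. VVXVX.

Initial: DDLULUU -> [(0, 0), (0, -1), (0, -2), (-1, -2), (-1, -1), (-2, -1), (-2, 0), (-2, 1)]
Fold 1: move[6]->L => DDLULUL VALID
Fold 2: move[1]->R => DRLULUL INVALID (collision), skipped
Fold 3: move[4]->R => DDLURUL INVALID (collision), skipped
Fold 4: move[0]->R => RDLULUL INVALID (collision), skipped
Fold 5: move[0]->U => UDLULUL INVALID (collision), skipped

Answer: VXXXX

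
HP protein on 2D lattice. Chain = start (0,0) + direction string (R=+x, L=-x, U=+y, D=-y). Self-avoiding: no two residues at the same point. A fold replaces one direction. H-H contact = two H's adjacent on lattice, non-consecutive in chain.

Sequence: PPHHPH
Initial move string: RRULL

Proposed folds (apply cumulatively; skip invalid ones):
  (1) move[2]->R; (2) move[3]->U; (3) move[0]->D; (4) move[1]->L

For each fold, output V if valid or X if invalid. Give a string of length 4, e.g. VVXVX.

Answer: XVVV

Derivation:
Initial: RRULL -> [(0, 0), (1, 0), (2, 0), (2, 1), (1, 1), (0, 1)]
Fold 1: move[2]->R => RRRLL INVALID (collision), skipped
Fold 2: move[3]->U => RRUUL VALID
Fold 3: move[0]->D => DRUUL VALID
Fold 4: move[1]->L => DLUUL VALID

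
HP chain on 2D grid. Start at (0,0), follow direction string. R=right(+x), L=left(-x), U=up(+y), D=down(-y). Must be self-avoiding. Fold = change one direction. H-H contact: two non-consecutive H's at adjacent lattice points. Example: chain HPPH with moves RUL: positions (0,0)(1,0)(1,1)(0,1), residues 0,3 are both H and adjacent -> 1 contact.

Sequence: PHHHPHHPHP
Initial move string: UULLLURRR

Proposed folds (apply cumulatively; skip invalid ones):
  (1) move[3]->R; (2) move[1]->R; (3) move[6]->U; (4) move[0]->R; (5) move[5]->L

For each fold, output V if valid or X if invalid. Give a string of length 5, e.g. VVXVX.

Answer: XXVVV

Derivation:
Initial: UULLLURRR -> [(0, 0), (0, 1), (0, 2), (-1, 2), (-2, 2), (-3, 2), (-3, 3), (-2, 3), (-1, 3), (0, 3)]
Fold 1: move[3]->R => UULRLURRR INVALID (collision), skipped
Fold 2: move[1]->R => URLLLURRR INVALID (collision), skipped
Fold 3: move[6]->U => UULLLUURR VALID
Fold 4: move[0]->R => RULLLUURR VALID
Fold 5: move[5]->L => RULLLLURR VALID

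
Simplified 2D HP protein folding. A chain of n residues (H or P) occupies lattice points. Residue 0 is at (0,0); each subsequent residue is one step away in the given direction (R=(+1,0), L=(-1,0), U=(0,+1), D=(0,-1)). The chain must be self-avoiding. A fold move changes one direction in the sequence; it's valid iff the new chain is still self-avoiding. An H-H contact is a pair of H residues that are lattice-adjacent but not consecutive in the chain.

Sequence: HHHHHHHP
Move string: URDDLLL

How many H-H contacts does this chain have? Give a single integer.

Positions: [(0, 0), (0, 1), (1, 1), (1, 0), (1, -1), (0, -1), (-1, -1), (-2, -1)]
H-H contact: residue 0 @(0,0) - residue 3 @(1, 0)
H-H contact: residue 0 @(0,0) - residue 5 @(0, -1)

Answer: 2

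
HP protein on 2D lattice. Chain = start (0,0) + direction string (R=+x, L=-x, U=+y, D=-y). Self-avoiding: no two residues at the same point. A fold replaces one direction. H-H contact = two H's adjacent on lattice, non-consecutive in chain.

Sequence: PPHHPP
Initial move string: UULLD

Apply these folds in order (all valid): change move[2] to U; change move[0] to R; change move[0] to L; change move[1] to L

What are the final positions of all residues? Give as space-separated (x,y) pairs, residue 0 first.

Initial moves: UULLD
Fold: move[2]->U => UUULD (positions: [(0, 0), (0, 1), (0, 2), (0, 3), (-1, 3), (-1, 2)])
Fold: move[0]->R => RUULD (positions: [(0, 0), (1, 0), (1, 1), (1, 2), (0, 2), (0, 1)])
Fold: move[0]->L => LUULD (positions: [(0, 0), (-1, 0), (-1, 1), (-1, 2), (-2, 2), (-2, 1)])
Fold: move[1]->L => LLULD (positions: [(0, 0), (-1, 0), (-2, 0), (-2, 1), (-3, 1), (-3, 0)])

Answer: (0,0) (-1,0) (-2,0) (-2,1) (-3,1) (-3,0)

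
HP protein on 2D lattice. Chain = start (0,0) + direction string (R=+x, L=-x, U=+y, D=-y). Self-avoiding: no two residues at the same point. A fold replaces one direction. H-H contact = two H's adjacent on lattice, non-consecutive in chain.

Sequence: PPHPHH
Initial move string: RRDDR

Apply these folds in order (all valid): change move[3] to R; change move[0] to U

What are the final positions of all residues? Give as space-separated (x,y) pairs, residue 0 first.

Initial moves: RRDDR
Fold: move[3]->R => RRDRR (positions: [(0, 0), (1, 0), (2, 0), (2, -1), (3, -1), (4, -1)])
Fold: move[0]->U => URDRR (positions: [(0, 0), (0, 1), (1, 1), (1, 0), (2, 0), (3, 0)])

Answer: (0,0) (0,1) (1,1) (1,0) (2,0) (3,0)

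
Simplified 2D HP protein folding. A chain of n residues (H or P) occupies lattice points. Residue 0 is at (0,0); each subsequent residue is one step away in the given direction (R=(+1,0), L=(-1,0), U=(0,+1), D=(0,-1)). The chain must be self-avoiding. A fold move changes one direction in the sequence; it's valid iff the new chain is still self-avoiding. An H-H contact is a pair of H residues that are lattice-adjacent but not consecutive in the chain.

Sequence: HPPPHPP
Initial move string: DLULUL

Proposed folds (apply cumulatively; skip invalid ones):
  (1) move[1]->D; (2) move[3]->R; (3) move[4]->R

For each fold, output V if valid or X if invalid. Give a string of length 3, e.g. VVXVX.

Answer: XXX

Derivation:
Initial: DLULUL -> [(0, 0), (0, -1), (-1, -1), (-1, 0), (-2, 0), (-2, 1), (-3, 1)]
Fold 1: move[1]->D => DDULUL INVALID (collision), skipped
Fold 2: move[3]->R => DLURUL INVALID (collision), skipped
Fold 3: move[4]->R => DLULRL INVALID (collision), skipped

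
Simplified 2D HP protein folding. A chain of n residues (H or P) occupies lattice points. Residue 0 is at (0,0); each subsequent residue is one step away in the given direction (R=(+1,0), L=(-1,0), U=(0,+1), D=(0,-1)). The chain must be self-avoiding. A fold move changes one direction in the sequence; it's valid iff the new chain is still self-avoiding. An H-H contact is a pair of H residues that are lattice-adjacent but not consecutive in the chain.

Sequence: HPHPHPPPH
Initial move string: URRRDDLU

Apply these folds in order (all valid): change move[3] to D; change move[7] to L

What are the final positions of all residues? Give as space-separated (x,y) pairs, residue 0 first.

Initial moves: URRRDDLU
Fold: move[3]->D => URRDDDLU (positions: [(0, 0), (0, 1), (1, 1), (2, 1), (2, 0), (2, -1), (2, -2), (1, -2), (1, -1)])
Fold: move[7]->L => URRDDDLL (positions: [(0, 0), (0, 1), (1, 1), (2, 1), (2, 0), (2, -1), (2, -2), (1, -2), (0, -2)])

Answer: (0,0) (0,1) (1,1) (2,1) (2,0) (2,-1) (2,-2) (1,-2) (0,-2)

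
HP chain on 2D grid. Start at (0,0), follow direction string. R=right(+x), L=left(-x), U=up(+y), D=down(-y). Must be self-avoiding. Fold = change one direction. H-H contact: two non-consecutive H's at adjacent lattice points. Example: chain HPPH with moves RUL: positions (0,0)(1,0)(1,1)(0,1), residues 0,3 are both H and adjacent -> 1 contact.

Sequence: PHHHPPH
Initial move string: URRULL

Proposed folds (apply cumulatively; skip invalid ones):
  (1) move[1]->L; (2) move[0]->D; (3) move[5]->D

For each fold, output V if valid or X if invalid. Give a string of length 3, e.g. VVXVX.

Answer: XXX

Derivation:
Initial: URRULL -> [(0, 0), (0, 1), (1, 1), (2, 1), (2, 2), (1, 2), (0, 2)]
Fold 1: move[1]->L => ULRULL INVALID (collision), skipped
Fold 2: move[0]->D => DRRULL INVALID (collision), skipped
Fold 3: move[5]->D => URRULD INVALID (collision), skipped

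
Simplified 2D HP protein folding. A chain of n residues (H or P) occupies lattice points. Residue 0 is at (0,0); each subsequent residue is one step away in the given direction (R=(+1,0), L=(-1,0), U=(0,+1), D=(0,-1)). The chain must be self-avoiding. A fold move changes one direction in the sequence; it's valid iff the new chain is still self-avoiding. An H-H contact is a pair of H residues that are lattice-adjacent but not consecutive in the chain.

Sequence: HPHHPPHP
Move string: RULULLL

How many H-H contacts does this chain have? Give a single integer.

Answer: 1

Derivation:
Positions: [(0, 0), (1, 0), (1, 1), (0, 1), (0, 2), (-1, 2), (-2, 2), (-3, 2)]
H-H contact: residue 0 @(0,0) - residue 3 @(0, 1)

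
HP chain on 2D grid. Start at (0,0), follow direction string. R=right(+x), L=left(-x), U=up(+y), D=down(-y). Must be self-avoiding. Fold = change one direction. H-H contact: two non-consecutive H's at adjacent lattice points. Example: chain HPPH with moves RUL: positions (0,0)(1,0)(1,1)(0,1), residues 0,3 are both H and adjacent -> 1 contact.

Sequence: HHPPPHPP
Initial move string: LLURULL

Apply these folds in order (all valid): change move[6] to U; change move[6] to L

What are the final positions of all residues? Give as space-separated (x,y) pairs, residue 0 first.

Initial moves: LLURULL
Fold: move[6]->U => LLURULU (positions: [(0, 0), (-1, 0), (-2, 0), (-2, 1), (-1, 1), (-1, 2), (-2, 2), (-2, 3)])
Fold: move[6]->L => LLURULL (positions: [(0, 0), (-1, 0), (-2, 0), (-2, 1), (-1, 1), (-1, 2), (-2, 2), (-3, 2)])

Answer: (0,0) (-1,0) (-2,0) (-2,1) (-1,1) (-1,2) (-2,2) (-3,2)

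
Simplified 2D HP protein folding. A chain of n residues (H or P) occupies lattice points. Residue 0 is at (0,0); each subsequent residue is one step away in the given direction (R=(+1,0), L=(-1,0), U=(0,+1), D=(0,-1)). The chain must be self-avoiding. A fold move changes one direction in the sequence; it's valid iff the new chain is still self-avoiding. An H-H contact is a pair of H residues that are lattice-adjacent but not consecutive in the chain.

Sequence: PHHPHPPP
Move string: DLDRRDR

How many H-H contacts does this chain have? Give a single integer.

Answer: 1

Derivation:
Positions: [(0, 0), (0, -1), (-1, -1), (-1, -2), (0, -2), (1, -2), (1, -3), (2, -3)]
H-H contact: residue 1 @(0,-1) - residue 4 @(0, -2)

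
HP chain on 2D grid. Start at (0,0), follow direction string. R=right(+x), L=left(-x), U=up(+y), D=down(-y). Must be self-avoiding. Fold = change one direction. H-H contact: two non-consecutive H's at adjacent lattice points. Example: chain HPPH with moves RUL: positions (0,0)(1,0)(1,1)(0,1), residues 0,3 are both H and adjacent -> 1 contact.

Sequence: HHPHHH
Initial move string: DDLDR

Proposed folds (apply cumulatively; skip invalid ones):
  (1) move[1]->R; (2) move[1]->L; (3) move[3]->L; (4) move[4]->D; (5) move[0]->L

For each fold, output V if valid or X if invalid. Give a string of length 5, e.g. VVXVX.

Initial: DDLDR -> [(0, 0), (0, -1), (0, -2), (-1, -2), (-1, -3), (0, -3)]
Fold 1: move[1]->R => DRLDR INVALID (collision), skipped
Fold 2: move[1]->L => DLLDR VALID
Fold 3: move[3]->L => DLLLR INVALID (collision), skipped
Fold 4: move[4]->D => DLLDD VALID
Fold 5: move[0]->L => LLLDD VALID

Answer: XVXVV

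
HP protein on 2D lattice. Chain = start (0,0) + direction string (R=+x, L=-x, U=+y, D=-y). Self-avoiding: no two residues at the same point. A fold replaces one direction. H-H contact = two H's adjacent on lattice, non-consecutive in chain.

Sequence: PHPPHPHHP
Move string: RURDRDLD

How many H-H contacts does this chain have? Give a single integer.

Positions: [(0, 0), (1, 0), (1, 1), (2, 1), (2, 0), (3, 0), (3, -1), (2, -1), (2, -2)]
H-H contact: residue 1 @(1,0) - residue 4 @(2, 0)
H-H contact: residue 4 @(2,0) - residue 7 @(2, -1)

Answer: 2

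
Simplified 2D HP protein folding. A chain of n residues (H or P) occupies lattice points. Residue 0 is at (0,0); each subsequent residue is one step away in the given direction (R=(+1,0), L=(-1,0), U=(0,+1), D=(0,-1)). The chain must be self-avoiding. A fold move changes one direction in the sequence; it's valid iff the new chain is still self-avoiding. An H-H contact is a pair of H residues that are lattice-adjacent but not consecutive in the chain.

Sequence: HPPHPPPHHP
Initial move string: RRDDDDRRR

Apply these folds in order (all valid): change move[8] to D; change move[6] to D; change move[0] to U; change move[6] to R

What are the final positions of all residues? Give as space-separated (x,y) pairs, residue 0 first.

Answer: (0,0) (0,1) (1,1) (1,0) (1,-1) (1,-2) (1,-3) (2,-3) (3,-3) (3,-4)

Derivation:
Initial moves: RRDDDDRRR
Fold: move[8]->D => RRDDDDRRD (positions: [(0, 0), (1, 0), (2, 0), (2, -1), (2, -2), (2, -3), (2, -4), (3, -4), (4, -4), (4, -5)])
Fold: move[6]->D => RRDDDDDRD (positions: [(0, 0), (1, 0), (2, 0), (2, -1), (2, -2), (2, -3), (2, -4), (2, -5), (3, -5), (3, -6)])
Fold: move[0]->U => URDDDDDRD (positions: [(0, 0), (0, 1), (1, 1), (1, 0), (1, -1), (1, -2), (1, -3), (1, -4), (2, -4), (2, -5)])
Fold: move[6]->R => URDDDDRRD (positions: [(0, 0), (0, 1), (1, 1), (1, 0), (1, -1), (1, -2), (1, -3), (2, -3), (3, -3), (3, -4)])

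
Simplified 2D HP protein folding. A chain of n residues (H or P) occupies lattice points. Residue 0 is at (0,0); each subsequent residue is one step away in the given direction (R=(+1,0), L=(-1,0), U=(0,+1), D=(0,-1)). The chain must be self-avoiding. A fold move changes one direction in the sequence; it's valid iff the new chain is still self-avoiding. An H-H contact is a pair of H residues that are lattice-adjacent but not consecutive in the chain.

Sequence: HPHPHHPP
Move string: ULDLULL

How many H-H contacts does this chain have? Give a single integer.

Positions: [(0, 0), (0, 1), (-1, 1), (-1, 0), (-2, 0), (-2, 1), (-3, 1), (-4, 1)]
H-H contact: residue 2 @(-1,1) - residue 5 @(-2, 1)

Answer: 1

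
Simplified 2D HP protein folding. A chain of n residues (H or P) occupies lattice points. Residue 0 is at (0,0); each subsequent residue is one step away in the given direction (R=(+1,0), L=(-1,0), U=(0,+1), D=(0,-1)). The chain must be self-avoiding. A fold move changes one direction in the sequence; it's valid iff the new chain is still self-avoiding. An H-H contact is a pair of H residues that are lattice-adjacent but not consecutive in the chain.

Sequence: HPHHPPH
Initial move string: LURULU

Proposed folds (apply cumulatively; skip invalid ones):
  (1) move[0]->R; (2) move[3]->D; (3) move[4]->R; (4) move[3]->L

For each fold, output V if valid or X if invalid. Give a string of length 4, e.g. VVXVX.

Answer: VXVX

Derivation:
Initial: LURULU -> [(0, 0), (-1, 0), (-1, 1), (0, 1), (0, 2), (-1, 2), (-1, 3)]
Fold 1: move[0]->R => RURULU VALID
Fold 2: move[3]->D => RURDLU INVALID (collision), skipped
Fold 3: move[4]->R => RURURU VALID
Fold 4: move[3]->L => RURLRU INVALID (collision), skipped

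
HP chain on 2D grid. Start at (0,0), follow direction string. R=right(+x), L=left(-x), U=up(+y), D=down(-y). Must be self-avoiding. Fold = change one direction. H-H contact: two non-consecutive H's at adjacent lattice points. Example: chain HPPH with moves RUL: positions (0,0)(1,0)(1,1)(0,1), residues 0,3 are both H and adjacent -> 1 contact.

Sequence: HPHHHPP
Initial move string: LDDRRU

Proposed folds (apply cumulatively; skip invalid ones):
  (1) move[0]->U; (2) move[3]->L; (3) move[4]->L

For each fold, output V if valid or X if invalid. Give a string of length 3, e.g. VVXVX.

Answer: XXX

Derivation:
Initial: LDDRRU -> [(0, 0), (-1, 0), (-1, -1), (-1, -2), (0, -2), (1, -2), (1, -1)]
Fold 1: move[0]->U => UDDRRU INVALID (collision), skipped
Fold 2: move[3]->L => LDDLRU INVALID (collision), skipped
Fold 3: move[4]->L => LDDRLU INVALID (collision), skipped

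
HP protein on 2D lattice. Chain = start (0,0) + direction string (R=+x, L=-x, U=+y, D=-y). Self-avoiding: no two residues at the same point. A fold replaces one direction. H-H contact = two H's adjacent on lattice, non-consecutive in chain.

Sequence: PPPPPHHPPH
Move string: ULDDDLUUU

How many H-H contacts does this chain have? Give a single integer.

Positions: [(0, 0), (0, 1), (-1, 1), (-1, 0), (-1, -1), (-1, -2), (-2, -2), (-2, -1), (-2, 0), (-2, 1)]
No H-H contacts found.

Answer: 0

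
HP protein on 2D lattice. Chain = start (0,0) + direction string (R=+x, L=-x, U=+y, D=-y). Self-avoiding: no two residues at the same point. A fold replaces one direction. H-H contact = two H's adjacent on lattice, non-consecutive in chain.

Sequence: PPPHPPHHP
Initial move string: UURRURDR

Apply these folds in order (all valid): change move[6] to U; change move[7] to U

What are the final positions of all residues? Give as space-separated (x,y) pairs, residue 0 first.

Initial moves: UURRURDR
Fold: move[6]->U => UURRURUR (positions: [(0, 0), (0, 1), (0, 2), (1, 2), (2, 2), (2, 3), (3, 3), (3, 4), (4, 4)])
Fold: move[7]->U => UURRURUU (positions: [(0, 0), (0, 1), (0, 2), (1, 2), (2, 2), (2, 3), (3, 3), (3, 4), (3, 5)])

Answer: (0,0) (0,1) (0,2) (1,2) (2,2) (2,3) (3,3) (3,4) (3,5)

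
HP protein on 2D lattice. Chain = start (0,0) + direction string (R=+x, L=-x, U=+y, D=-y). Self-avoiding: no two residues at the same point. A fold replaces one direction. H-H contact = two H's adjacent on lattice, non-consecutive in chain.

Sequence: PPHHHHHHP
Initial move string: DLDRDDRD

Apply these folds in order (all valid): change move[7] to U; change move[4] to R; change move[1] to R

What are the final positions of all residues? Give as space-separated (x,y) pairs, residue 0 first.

Initial moves: DLDRDDRD
Fold: move[7]->U => DLDRDDRU (positions: [(0, 0), (0, -1), (-1, -1), (-1, -2), (0, -2), (0, -3), (0, -4), (1, -4), (1, -3)])
Fold: move[4]->R => DLDRRDRU (positions: [(0, 0), (0, -1), (-1, -1), (-1, -2), (0, -2), (1, -2), (1, -3), (2, -3), (2, -2)])
Fold: move[1]->R => DRDRRDRU (positions: [(0, 0), (0, -1), (1, -1), (1, -2), (2, -2), (3, -2), (3, -3), (4, -3), (4, -2)])

Answer: (0,0) (0,-1) (1,-1) (1,-2) (2,-2) (3,-2) (3,-3) (4,-3) (4,-2)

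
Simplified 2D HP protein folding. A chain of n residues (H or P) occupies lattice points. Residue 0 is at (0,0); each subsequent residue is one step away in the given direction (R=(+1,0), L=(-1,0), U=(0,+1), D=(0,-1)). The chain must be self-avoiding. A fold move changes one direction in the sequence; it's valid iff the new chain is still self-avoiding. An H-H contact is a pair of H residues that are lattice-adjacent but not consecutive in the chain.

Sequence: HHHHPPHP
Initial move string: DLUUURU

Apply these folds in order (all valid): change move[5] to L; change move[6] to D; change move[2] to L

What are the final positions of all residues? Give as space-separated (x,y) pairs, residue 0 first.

Answer: (0,0) (0,-1) (-1,-1) (-2,-1) (-2,0) (-2,1) (-3,1) (-3,0)

Derivation:
Initial moves: DLUUURU
Fold: move[5]->L => DLUUULU (positions: [(0, 0), (0, -1), (-1, -1), (-1, 0), (-1, 1), (-1, 2), (-2, 2), (-2, 3)])
Fold: move[6]->D => DLUUULD (positions: [(0, 0), (0, -1), (-1, -1), (-1, 0), (-1, 1), (-1, 2), (-2, 2), (-2, 1)])
Fold: move[2]->L => DLLUULD (positions: [(0, 0), (0, -1), (-1, -1), (-2, -1), (-2, 0), (-2, 1), (-3, 1), (-3, 0)])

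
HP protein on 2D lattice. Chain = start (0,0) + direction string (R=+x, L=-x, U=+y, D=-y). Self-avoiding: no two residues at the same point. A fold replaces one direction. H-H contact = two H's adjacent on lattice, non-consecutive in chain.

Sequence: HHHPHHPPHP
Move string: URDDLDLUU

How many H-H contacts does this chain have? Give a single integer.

Positions: [(0, 0), (0, 1), (1, 1), (1, 0), (1, -1), (0, -1), (0, -2), (-1, -2), (-1, -1), (-1, 0)]
H-H contact: residue 0 @(0,0) - residue 5 @(0, -1)
H-H contact: residue 5 @(0,-1) - residue 8 @(-1, -1)

Answer: 2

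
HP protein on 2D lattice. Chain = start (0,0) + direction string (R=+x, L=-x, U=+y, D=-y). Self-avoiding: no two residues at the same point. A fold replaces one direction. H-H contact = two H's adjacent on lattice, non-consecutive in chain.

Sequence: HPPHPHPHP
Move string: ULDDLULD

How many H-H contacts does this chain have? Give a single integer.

Positions: [(0, 0), (0, 1), (-1, 1), (-1, 0), (-1, -1), (-2, -1), (-2, 0), (-3, 0), (-3, -1)]
H-H contact: residue 0 @(0,0) - residue 3 @(-1, 0)

Answer: 1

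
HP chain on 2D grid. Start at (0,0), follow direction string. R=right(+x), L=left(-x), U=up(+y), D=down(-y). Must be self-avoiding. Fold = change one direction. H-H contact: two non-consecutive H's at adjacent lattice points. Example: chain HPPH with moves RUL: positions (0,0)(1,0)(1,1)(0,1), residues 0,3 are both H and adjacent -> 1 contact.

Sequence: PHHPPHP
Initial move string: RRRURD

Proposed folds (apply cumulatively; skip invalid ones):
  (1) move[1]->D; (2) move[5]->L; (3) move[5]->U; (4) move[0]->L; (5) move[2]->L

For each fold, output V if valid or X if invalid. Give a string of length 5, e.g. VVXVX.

Answer: VXVXX

Derivation:
Initial: RRRURD -> [(0, 0), (1, 0), (2, 0), (3, 0), (3, 1), (4, 1), (4, 0)]
Fold 1: move[1]->D => RDRURD VALID
Fold 2: move[5]->L => RDRURL INVALID (collision), skipped
Fold 3: move[5]->U => RDRURU VALID
Fold 4: move[0]->L => LDRURU INVALID (collision), skipped
Fold 5: move[2]->L => RDLURU INVALID (collision), skipped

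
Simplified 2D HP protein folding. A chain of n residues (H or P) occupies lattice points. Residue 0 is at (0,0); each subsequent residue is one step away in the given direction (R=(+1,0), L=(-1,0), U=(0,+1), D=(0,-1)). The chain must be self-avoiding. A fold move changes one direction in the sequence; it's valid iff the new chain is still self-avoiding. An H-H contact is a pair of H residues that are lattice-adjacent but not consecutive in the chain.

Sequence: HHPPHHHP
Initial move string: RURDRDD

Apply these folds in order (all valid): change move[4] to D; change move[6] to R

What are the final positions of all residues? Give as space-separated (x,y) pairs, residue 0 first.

Answer: (0,0) (1,0) (1,1) (2,1) (2,0) (2,-1) (2,-2) (3,-2)

Derivation:
Initial moves: RURDRDD
Fold: move[4]->D => RURDDDD (positions: [(0, 0), (1, 0), (1, 1), (2, 1), (2, 0), (2, -1), (2, -2), (2, -3)])
Fold: move[6]->R => RURDDDR (positions: [(0, 0), (1, 0), (1, 1), (2, 1), (2, 0), (2, -1), (2, -2), (3, -2)])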